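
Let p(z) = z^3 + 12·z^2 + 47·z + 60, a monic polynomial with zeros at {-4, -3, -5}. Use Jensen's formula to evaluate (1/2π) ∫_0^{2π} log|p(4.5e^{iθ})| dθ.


Zeros: -5, -4, -3; r = 4.5.
Inside |z| < r: -4, -3. Outside (|z| ≥ r): -5.
p(0) = 60, so log|p(0)| = log(60) = 4.0943.
Apply Jensen: I(r) = log|p(0)| + Σ_k log(r/|z_k|), summed over zeros inside |z| < r.
  log(r/|z_k|) for z_k = -4: log(4.5/4) = 0.1178
  log(r/|z_k|) for z_k = -3: log(4.5/3) = 0.4055
  Outside zeros (-5) contribute nothing to the Jensen sum.
Sum over inside zeros: 0.5232.
I(r) = log|p(0)| + (inside sum) = 4.0943 + 0.5232 = 4.6176.
Note: since some zeros are outside |z| ≤ r, the simplified n·log(r) form does NOT apply — only the inside zeros contribute.

I(r) ≈ 4.6176.


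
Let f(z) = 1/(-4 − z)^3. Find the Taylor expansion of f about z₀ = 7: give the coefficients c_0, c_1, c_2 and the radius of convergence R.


Let w = z − z₀, so z = z₀ + w.
Then -4 − z = -4 − (z₀ + w) = (-4 − z₀) − w = -11 − w.
f(z) = 1/(-11 − w)^3 = (1/(-11)^3) · (1 − w/(-11))^{−3}.
By the binomial series (1−u)^{−3} = Σ_{n≥0} C(n+2, 2) u^n for |u|<1, with u = w/(-11):
  c_n = C(n+2, 2) / (-11)^(n+3).
  c_0 = 1/(-11)^3 = -1/1331.
  c_1 = 3/(-11)^4 = 3/14641.
  c_2 = 6/(-11)^5 = -6/161051.
The series is valid for |w/d| < 1, i.e. |z − z₀| < |d|.
Radius of convergence: R = |-4 − z₀| = |-11| = 11 (distance from z₀ to the singularity z = -4).

c_0 = -1/1331, c_1 = 3/14641, c_2 = -6/161051; R = 11.


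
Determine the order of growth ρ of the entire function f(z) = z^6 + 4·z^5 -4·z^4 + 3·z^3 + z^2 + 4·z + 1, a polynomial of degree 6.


|f(z)| ≤ Σ|c_k|·r^k = O(r^6) as r → ∞. Polynomial growth is O(e^{r^ε}) for every ε > 0 (since r^6/e^{r^ε} → 0), so ρ ≤ ε for all ε > 0, i.e. ρ = 0. Every nonconstant polynomial has order 0.
Therefore ρ = 0.

Order ρ = 0.


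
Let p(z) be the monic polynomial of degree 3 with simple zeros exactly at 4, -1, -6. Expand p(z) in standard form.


The polynomial is p(z) = ∏_{α ∈ S} (z − α), where S = {4, -1, -6}.
Expanding the product yields: p(z) = z^3 + 3·z^2 -22·z -24.
The resulting polynomial has degree 3 and real coefficients as required.

p(z) = z^3 + 3·z^2 -22·z -24.


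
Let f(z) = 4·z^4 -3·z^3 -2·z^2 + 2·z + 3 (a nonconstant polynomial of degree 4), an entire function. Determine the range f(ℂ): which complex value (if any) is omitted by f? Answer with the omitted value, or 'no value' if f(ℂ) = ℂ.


Little Picard bounds the complement of f(ℂ) to at most one point.
For every w ∈ ℂ, the equation p(z) − w = 0 is a nonconstant polynomial in z and hence has at least one root by the fundamental theorem of algebra. So p is surjective onto ℂ, omitting no value.

Omitted value: no value.


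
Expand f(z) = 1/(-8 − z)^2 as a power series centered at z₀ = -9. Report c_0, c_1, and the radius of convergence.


Let w = z − z₀, so z = z₀ + w.
Then -8 − z = -8 − (z₀ + w) = (-8 − z₀) − w = 1 − w.
f(z) = 1/(1 − w)^2 = (1/(1)^2) · (1 − w/(1))^{−2}.
By the binomial series (1−u)^{−2} = Σ_{n≥0} C(n+1, 1) u^n for |u|<1, with u = w/(1):
  c_n = C(n+1, 1) / (1)^(n+2).
  c_0 = 1/(1)^2 = 1.
  c_1 = 2/(1)^3 = 2.
The series is valid for |w/d| < 1, i.e. |z − z₀| < |d|.
Radius of convergence: R = |-8 − z₀| = |1| = 1 (distance from z₀ to the singularity z = -8).

c_0 = 1, c_1 = 2; R = 1.


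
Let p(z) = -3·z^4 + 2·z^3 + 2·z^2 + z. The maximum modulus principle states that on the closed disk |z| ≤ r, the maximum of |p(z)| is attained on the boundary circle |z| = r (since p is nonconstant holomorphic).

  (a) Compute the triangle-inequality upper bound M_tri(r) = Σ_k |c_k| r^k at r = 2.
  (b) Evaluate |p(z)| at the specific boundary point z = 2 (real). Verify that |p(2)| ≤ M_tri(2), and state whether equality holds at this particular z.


Coefficients: c_0 = 0, c_1 = 1, c_2 = 2, c_3 = 2, c_4 = -3. Radius r = 2.
Part (a). Triangle bound: M_tri(r) = Σ_k |c_k| r^k
  = |0|·2^0 + |1|·2^1 + |2|·2^2 + |2|·2^3 + |-3|·2^4
  = 0 + 2 + 8 + 16 + 48 = 74.
This bounds M(r) := max_{|z|=r} |p(z)| from above; equality holds iff all terms c_k z^k can be made to align in phase at a single z on |z|=r.
Part (b). At z = 2 (real, on the circle |z| = r):
  p(2) = (0)·2^0 + (1)·2^1 + (2)·2^2 + (2)·2^3 + (-3)·2^4 = -22.
  |p(2)| = 22.
Check: |p(2)| = 22 ≤ 74 = M_tri(2). ✓ Equality does not hold at z = 2 (the coefficients have mixed signs, so the terms do not all align in phase there).

M_tri(2) = 74; |p(2)| = 22; equality at z=2: no.


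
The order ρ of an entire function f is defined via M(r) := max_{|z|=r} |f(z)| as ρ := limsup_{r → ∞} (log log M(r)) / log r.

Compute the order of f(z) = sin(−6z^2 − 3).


Write sin(w) = (e^{iw} ± e^{−iw})/(2 or 2i), so |sin(w)| ≤ e^{|w|}. With w = −6z^2 − 3, |w| ≤ 6r^2 + 3 on |z|=r, giving M(r) ≤ e^{6r^2 + 3} and ρ ≤ 2. For the lower bound, choose z on |z|=r with -6z^2 purely imaginary of modulus 6r^2; then |sin(−6z^2 − 3)| grows like e^{6r^2}/2, so ρ ≥ 2. Hence ρ = 2.
Therefore ρ = 2.

Order ρ = 2.


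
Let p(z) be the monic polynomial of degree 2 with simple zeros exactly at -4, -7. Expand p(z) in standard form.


The polynomial is p(z) = ∏_{α ∈ S} (z − α), where S = {-4, -7}.
Expanding the product yields: p(z) = z^2 + 11·z + 28.
The resulting polynomial has degree 2 and real coefficients as required.

p(z) = z^2 + 11·z + 28.


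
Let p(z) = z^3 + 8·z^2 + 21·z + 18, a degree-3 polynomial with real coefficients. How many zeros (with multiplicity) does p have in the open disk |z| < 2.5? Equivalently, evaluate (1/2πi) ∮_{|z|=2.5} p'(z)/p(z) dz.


The zeros of p are: -2, -3, -3.
Their magnitudes are: 2, 3, 3.
Zeros with |z| < R = 2.5: -2.
Count = 1.
By the argument principle, (1/2πi) ∮_{|z|=R} p'(z)/p(z) dz equals exactly this count.

Number of zeros inside |z| < 2.5: 1.


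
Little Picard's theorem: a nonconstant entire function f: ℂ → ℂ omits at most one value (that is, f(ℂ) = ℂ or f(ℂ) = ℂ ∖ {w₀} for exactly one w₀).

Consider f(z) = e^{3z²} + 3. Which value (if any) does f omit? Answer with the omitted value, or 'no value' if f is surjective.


Little Picard bounds the complement of f(ℂ) to at most one point.
The exponent g(z) = 3z² is a nonconstant polynomial, hence surjective onto ℂ. So e^{g(z)} takes every value in {e^w : w ∈ ℂ} = ℂ ∖ {0}. Adding 3 shifts the range to ℂ ∖ {3}. f omits exactly 3.

Omitted value: 3.


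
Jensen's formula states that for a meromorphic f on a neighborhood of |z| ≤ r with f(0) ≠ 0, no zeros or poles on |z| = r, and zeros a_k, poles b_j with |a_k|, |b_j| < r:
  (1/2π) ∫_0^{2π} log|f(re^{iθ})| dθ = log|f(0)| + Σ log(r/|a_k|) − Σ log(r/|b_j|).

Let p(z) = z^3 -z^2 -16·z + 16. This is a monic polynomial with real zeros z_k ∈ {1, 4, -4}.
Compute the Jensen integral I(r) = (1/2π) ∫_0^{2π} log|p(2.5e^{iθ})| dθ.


Zeros: -4, 1, 4; r = 2.5.
Inside |z| < r: 1. Outside (|z| ≥ r): -4, 4.
p(0) = 16, so log|p(0)| = log(16) = 2.7726.
Apply Jensen: I(r) = log|p(0)| + Σ_k log(r/|z_k|), summed over zeros inside |z| < r.
  log(r/|z_k|) for z_k = 1: log(2.5/1) = 0.9163
  Outside zeros (-4, 4) contribute nothing to the Jensen sum.
Sum over inside zeros: 0.9163.
I(r) = log|p(0)| + (inside sum) = 2.7726 + 0.9163 = 3.6889.
Note: since some zeros are outside |z| ≤ r, the simplified n·log(r) form does NOT apply — only the inside zeros contribute.

I(r) ≈ 3.6889.


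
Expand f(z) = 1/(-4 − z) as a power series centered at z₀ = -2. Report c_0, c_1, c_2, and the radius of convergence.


Let w = z − z₀, so z = z₀ + w.
Then -4 − z = -4 − (z₀ + w) = (-4 − z₀) − w = -2 − w.
f(z) = 1/(-2 − w) = (1/(-2)) · 1/(1 − w/(-2)) = Σ_{n≥0} w^n / (-2)^(n+1).
So c_n = 1/(-2)^(n+1):
  c_0 = 1/(-2)^1 = -1/2.
  c_1 = 1/(-2)^2 = 1/4.
  c_2 = 1/(-2)^3 = -1/8.
The series is valid for |w/d| < 1, i.e. |z − z₀| < |d|.
Radius of convergence: R = |-4 − z₀| = |-2| = 2 (distance from z₀ to the singularity z = -4).

c_0 = -1/2, c_1 = 1/4, c_2 = -1/8; R = 2.


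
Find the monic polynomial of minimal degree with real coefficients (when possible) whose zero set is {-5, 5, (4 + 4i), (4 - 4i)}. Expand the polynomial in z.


The polynomial is p(z) = ∏_{α ∈ S} (z − α), where S = {-5, 5, (4 + 4i), (4 - 4i)}.
Expanding the product yields: p(z) = z^4 -8·z^3 + 7·z^2 + 200·z -800.
Note conjugate pairs combine to real quadratics: (z − (4+4i))(z − (4−4i)) = z² − 8z + 32.
The resulting polynomial has degree 4 and real coefficients as required.

p(z) = z^4 -8·z^3 + 7·z^2 + 200·z -800.


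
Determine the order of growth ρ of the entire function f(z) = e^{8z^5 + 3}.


|e^{8z^5 + 3}| = e^{Re(8·z^5) + 3} ≤ e^{8|z|^5 + 3} = e^{8r^5 + 3} on |z| = r, so ρ ≤ 5. Choosing z on |z|=r so that 8·z^5 is real positive (always possible by picking arg z appropriately) gives |f(z)| = e^{8r^5 + 3}, matching the bound. The additive constant 3 does not affect log log M(r) ~ 5·log r. Hence ρ = 5.
Therefore ρ = 5.

Order ρ = 5.


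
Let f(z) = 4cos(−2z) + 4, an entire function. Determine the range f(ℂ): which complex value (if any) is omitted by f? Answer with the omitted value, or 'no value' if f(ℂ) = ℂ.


Little Picard bounds the complement of f(ℂ) to at most one point.
cos is entire and surjective onto ℂ: for every w ∈ ℂ, cos(ζ) = w has a solution ζ ∈ ℂ (e.g., via the complex inverse arccos). With ζ = −2z this gives z = ζ/(-2). Then 4·cos(−2z) takes every value in 4·ℂ = ℂ, and adding 4 is a bijection of ℂ. So f is surjective and omits no value. (Note: only on the real line is cos bounded by [−1, 1].)

Omitted value: no value.


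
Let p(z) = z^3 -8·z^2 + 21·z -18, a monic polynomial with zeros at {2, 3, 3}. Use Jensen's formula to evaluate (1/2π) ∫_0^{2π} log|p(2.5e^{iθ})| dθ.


Zeros: 2, 3, 3; r = 2.5.
Inside |z| < r: 2. Outside (|z| ≥ r): 3, 3.
p(0) = -18, so log|p(0)| = log(18) = 2.8904.
Apply Jensen: I(r) = log|p(0)| + Σ_k log(r/|z_k|), summed over zeros inside |z| < r.
  log(r/|z_k|) for z_k = 2: log(2.5/2) = 0.2231
  Outside zeros (3, 3) contribute nothing to the Jensen sum.
Sum over inside zeros: 0.2231.
I(r) = log|p(0)| + (inside sum) = 2.8904 + 0.2231 = 3.1135.
Note: since some zeros are outside |z| ≤ r, the simplified n·log(r) form does NOT apply — only the inside zeros contribute.

I(r) ≈ 3.1135.


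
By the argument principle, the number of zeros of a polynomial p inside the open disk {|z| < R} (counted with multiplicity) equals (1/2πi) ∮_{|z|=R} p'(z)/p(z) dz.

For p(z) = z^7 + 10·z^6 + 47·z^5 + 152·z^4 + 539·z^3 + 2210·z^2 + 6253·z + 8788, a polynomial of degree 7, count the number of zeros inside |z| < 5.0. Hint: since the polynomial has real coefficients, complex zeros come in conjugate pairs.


The zeros of p are: (-3 + 2i), (-3 - 2i), -4, (-2 + 3i), (-2 - 3i), (2 + 3i), (2 - 3i).
Their magnitudes are: 3.606, 3.606, 4, 3.606, 3.606, 3.606, 3.606.
Zeros with |z| < R = 5.0: (-3 + 2i), (-3 - 2i), -4, (-2 + 3i), (-2 - 3i), (2 + 3i), (2 - 3i).
Count = 7.
By the argument principle, (1/2πi) ∮_{|z|=R} p'(z)/p(z) dz equals exactly this count.

Number of zeros inside |z| < 5.0: 7.


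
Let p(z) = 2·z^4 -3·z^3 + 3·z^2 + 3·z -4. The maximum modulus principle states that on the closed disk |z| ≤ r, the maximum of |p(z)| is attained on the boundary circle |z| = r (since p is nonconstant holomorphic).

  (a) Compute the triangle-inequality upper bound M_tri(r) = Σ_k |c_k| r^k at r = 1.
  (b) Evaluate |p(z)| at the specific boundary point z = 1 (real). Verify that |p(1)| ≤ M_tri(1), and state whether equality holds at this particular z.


Coefficients: c_0 = -4, c_1 = 3, c_2 = 3, c_3 = -3, c_4 = 2. Radius r = 1.
Part (a). Triangle bound: M_tri(r) = Σ_k |c_k| r^k
  = |-4|·1^0 + |3|·1^1 + |3|·1^2 + |-3|·1^3 + |2|·1^4
  = 4 + 3 + 3 + 3 + 2 = 15.
This bounds M(r) := max_{|z|=r} |p(z)| from above; equality holds iff all terms c_k z^k can be made to align in phase at a single z on |z|=r.
Part (b). At z = 1 (real, on the circle |z| = r):
  p(1) = (-4)·1^0 + (3)·1^1 + (3)·1^2 + (-3)·1^3 + (2)·1^4 = 1.
  |p(1)| = 1.
Check: |p(1)| = 1 ≤ 15 = M_tri(1). ✓ Equality does not hold at z = 1 (the coefficients have mixed signs, so the terms do not all align in phase there).

M_tri(1) = 15; |p(1)| = 1; equality at z=1: no.


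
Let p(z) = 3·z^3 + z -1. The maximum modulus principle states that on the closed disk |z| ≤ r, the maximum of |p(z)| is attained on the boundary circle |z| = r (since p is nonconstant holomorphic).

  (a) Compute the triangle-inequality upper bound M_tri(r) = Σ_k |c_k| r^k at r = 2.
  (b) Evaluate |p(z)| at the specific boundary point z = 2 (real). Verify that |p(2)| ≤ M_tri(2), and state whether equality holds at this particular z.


Coefficients: c_0 = -1, c_1 = 1, c_2 = 0, c_3 = 3. Radius r = 2.
Part (a). Triangle bound: M_tri(r) = Σ_k |c_k| r^k
  = |-1|·2^0 + |1|·2^1 + |0|·2^2 + |3|·2^3
  = 1 + 2 + 0 + 24 = 27.
This bounds M(r) := max_{|z|=r} |p(z)| from above; equality holds iff all terms c_k z^k can be made to align in phase at a single z on |z|=r.
Part (b). At z = 2 (real, on the circle |z| = r):
  p(2) = (-1)·2^0 + (1)·2^1 + (0)·2^2 + (3)·2^3 = 25.
  |p(2)| = 25.
Check: |p(2)| = 25 ≤ 27 = M_tri(2). ✓ Equality does not hold at z = 2 (the coefficients have mixed signs, so the terms do not all align in phase there).

M_tri(2) = 27; |p(2)| = 25; equality at z=2: no.


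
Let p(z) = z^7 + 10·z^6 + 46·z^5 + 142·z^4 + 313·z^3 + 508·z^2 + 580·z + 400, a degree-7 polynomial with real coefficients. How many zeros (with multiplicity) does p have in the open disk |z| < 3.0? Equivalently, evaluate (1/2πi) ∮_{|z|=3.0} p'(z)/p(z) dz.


The zeros of p are: (-1 + 2i), (-1 - 2i), -4, (0 + 2i), (0 - 2i), (-2 + 1i), (-2 - 1i).
Their magnitudes are: 2.236, 2.236, 4, 2, 2, 2.236, 2.236.
Zeros with |z| < R = 3.0: (-1 + 2i), (-1 - 2i), (0 + 2i), (0 - 2i), (-2 + 1i), (-2 - 1i).
Count = 6.
By the argument principle, (1/2πi) ∮_{|z|=R} p'(z)/p(z) dz equals exactly this count.

Number of zeros inside |z| < 3.0: 6.


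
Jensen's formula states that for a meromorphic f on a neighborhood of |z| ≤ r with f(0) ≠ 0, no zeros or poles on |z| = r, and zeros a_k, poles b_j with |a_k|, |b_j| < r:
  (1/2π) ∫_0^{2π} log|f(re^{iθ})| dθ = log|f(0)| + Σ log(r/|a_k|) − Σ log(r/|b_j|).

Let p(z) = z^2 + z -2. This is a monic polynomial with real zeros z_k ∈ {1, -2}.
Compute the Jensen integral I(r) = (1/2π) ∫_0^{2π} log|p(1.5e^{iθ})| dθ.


Zeros: -2, 1; r = 1.5.
Inside |z| < r: 1. Outside (|z| ≥ r): -2.
p(0) = -2, so log|p(0)| = log(2) = 0.6931.
Apply Jensen: I(r) = log|p(0)| + Σ_k log(r/|z_k|), summed over zeros inside |z| < r.
  log(r/|z_k|) for z_k = 1: log(1.5/1) = 0.4055
  Outside zeros (-2) contribute nothing to the Jensen sum.
Sum over inside zeros: 0.4055.
I(r) = log|p(0)| + (inside sum) = 0.6931 + 0.4055 = 1.0986.
Note: since some zeros are outside |z| ≤ r, the simplified n·log(r) form does NOT apply — only the inside zeros contribute.

I(r) ≈ 1.0986.


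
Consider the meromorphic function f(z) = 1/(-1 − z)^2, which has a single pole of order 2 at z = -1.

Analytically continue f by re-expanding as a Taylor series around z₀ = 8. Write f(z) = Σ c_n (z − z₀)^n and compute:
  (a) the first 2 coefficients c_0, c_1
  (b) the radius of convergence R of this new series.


Let w = z − z₀, so z = z₀ + w.
Then -1 − z = -1 − (z₀ + w) = (-1 − z₀) − w = -9 − w.
f(z) = 1/(-9 − w)^2 = (1/(-9)^2) · (1 − w/(-9))^{−2}.
By the binomial series (1−u)^{−2} = Σ_{n≥0} C(n+1, 1) u^n for |u|<1, with u = w/(-9):
  c_n = C(n+1, 1) / (-9)^(n+2).
  c_0 = 1/(-9)^2 = 1/81.
  c_1 = 2/(-9)^3 = -2/729.
The series is valid for |w/d| < 1, i.e. |z − z₀| < |d|.
Radius of convergence: R = |-1 − z₀| = |-9| = 9 (distance from z₀ to the singularity z = -1).

c_0 = 1/81, c_1 = -2/729; R = 9.


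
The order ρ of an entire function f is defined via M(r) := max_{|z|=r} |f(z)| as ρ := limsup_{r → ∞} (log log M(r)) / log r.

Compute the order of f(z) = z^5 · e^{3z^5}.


M(r) = max_{|z|=r} |1|·|z|^5·|e^{3z^5}| = 1·r^5 · e^{3r^5} (the factors attain their maxima compatibly on |z|=r). Then log M(r) = log 1 + 5·log r + 3r^5, dominated by the last term, so log log M(r) ~ 5·log r. The polynomial factor 1z^5 contributes only a log r term and does not affect the order. ρ = 5.
Therefore ρ = 5.

Order ρ = 5.


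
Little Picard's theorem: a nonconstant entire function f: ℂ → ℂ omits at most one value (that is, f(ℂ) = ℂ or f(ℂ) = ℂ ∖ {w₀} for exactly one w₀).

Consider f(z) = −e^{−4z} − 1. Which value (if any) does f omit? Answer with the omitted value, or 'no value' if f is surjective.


Little Picard bounds the complement of f(ℂ) to at most one point.
e^{−4z} is never zero on ℂ, so -1·e^{−4z} takes every value in ℂ ∖ {0}. Adding -1 shifts the range to ℂ ∖ {-1}. Thus f omits exactly the value -1.

Omitted value: -1.


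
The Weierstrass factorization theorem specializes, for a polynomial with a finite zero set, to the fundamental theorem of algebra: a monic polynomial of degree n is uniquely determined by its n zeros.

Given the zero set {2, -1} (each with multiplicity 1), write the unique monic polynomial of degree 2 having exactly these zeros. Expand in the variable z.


The polynomial is p(z) = ∏_{α ∈ S} (z − α), where S = {2, -1}.
Expanding the product yields: p(z) = z^2 -z -2.
The resulting polynomial has degree 2 and real coefficients as required.

p(z) = z^2 -z -2.


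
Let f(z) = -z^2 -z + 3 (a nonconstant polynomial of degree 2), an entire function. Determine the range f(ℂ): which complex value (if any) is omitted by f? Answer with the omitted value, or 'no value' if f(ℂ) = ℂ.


Little Picard bounds the complement of f(ℂ) to at most one point.
For every w ∈ ℂ, the equation p(z) − w = 0 is a nonconstant polynomial in z and hence has at least one root by the fundamental theorem of algebra. So p is surjective onto ℂ, omitting no value.

Omitted value: no value.


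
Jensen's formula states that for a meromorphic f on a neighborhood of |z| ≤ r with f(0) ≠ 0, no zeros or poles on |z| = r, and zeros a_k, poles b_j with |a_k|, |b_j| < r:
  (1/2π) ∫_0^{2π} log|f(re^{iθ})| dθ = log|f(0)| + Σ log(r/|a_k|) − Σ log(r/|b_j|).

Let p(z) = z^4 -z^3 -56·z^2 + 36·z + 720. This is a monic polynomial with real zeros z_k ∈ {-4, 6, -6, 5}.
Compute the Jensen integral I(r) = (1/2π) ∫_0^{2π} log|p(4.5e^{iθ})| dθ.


Zeros: -6, -4, 5, 6; r = 4.5.
Inside |z| < r: -4. Outside (|z| ≥ r): -6, 5, 6.
p(0) = 720, so log|p(0)| = log(720) = 6.5793.
Apply Jensen: I(r) = log|p(0)| + Σ_k log(r/|z_k|), summed over zeros inside |z| < r.
  log(r/|z_k|) for z_k = -4: log(4.5/4) = 0.1178
  Outside zeros (-6, 5, 6) contribute nothing to the Jensen sum.
Sum over inside zeros: 0.1178.
I(r) = log|p(0)| + (inside sum) = 6.5793 + 0.1178 = 6.6970.
Note: since some zeros are outside |z| ≤ r, the simplified n·log(r) form does NOT apply — only the inside zeros contribute.

I(r) ≈ 6.6970.


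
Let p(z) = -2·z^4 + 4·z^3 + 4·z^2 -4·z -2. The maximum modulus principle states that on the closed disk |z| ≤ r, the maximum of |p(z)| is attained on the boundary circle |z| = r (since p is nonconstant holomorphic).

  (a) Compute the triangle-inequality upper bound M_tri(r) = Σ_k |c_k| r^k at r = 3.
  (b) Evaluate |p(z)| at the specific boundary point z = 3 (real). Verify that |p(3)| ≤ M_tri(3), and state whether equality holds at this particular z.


Coefficients: c_0 = -2, c_1 = -4, c_2 = 4, c_3 = 4, c_4 = -2. Radius r = 3.
Part (a). Triangle bound: M_tri(r) = Σ_k |c_k| r^k
  = |-2|·3^0 + |-4|·3^1 + |4|·3^2 + |4|·3^3 + |-2|·3^4
  = 2 + 12 + 36 + 108 + 162 = 320.
This bounds M(r) := max_{|z|=r} |p(z)| from above; equality holds iff all terms c_k z^k can be made to align in phase at a single z on |z|=r.
Part (b). At z = 3 (real, on the circle |z| = r):
  p(3) = (-2)·3^0 + (-4)·3^1 + (4)·3^2 + (4)·3^3 + (-2)·3^4 = -32.
  |p(3)| = 32.
Check: |p(3)| = 32 ≤ 320 = M_tri(3). ✓ Equality does not hold at z = 3 (the coefficients have mixed signs, so the terms do not all align in phase there).

M_tri(3) = 320; |p(3)| = 32; equality at z=3: no.


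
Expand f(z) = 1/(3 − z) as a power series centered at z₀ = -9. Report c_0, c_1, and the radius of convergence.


Let w = z − z₀, so z = z₀ + w.
Then 3 − z = 3 − (z₀ + w) = (3 − z₀) − w = 12 − w.
f(z) = 1/(12 − w) = (1/(12)) · 1/(1 − w/(12)) = Σ_{n≥0} w^n / (12)^(n+1).
So c_n = 1/(12)^(n+1):
  c_0 = 1/(12)^1 = 1/12.
  c_1 = 1/(12)^2 = 1/144.
The series is valid for |w/d| < 1, i.e. |z − z₀| < |d|.
Radius of convergence: R = |3 − z₀| = |12| = 12 (distance from z₀ to the singularity z = 3).

c_0 = 1/12, c_1 = 1/144; R = 12.


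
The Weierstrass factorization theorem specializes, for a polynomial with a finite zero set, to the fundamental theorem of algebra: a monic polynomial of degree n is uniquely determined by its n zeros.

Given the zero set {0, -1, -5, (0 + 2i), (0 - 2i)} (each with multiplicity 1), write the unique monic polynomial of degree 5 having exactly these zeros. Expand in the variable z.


The polynomial is p(z) = ∏_{α ∈ S} (z − α), where S = {0, -1, -5, (0 + 2i), (0 - 2i)}.
Expanding the product yields: p(z) = z^5 + 6·z^4 + 9·z^3 + 24·z^2 + 20·z.
Note conjugate pairs combine to real quadratics: (z − (0+2i))(z − (0−2i)) = z² + 4.
The resulting polynomial has degree 5 and real coefficients as required.

p(z) = z^5 + 6·z^4 + 9·z^3 + 24·z^2 + 20·z.


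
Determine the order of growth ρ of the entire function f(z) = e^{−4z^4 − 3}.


|e^{−4z^4 − 3}| = e^{Re(-4·z^4) + -3} ≤ e^{4|z|^4 + -3} = e^{4r^4 + -3} on |z| = r, so ρ ≤ 4. Choosing z on |z|=r so that -4·z^4 is real positive (always possible by picking arg z appropriately) gives |f(z)| = e^{4r^4 + -3}, matching the bound. The additive constant -3 does not affect log log M(r) ~ 4·log r. Hence ρ = 4.
Therefore ρ = 4.

Order ρ = 4.


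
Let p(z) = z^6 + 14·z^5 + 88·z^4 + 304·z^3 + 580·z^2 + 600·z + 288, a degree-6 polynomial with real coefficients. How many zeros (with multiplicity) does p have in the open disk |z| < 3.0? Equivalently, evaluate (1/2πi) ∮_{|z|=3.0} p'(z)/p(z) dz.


The zeros of p are: -4, (-3 + 3i), (-3 - 3i), (-1 + 1i), (-1 - 1i), -2.
Their magnitudes are: 4, 4.243, 4.243, 1.414, 1.414, 2.
Zeros with |z| < R = 3.0: (-1 + 1i), (-1 - 1i), -2.
Count = 3.
By the argument principle, (1/2πi) ∮_{|z|=R} p'(z)/p(z) dz equals exactly this count.

Number of zeros inside |z| < 3.0: 3.


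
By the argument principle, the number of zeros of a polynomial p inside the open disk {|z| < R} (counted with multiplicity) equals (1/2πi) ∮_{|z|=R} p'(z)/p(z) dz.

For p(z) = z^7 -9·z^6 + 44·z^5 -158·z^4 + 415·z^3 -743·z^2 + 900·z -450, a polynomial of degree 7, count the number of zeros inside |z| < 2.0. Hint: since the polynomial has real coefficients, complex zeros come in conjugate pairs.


The zeros of p are: (0 + 3i), (0 - 3i), 1, (3 + 1i), (3 - 1i), (1 + 2i), (1 - 2i).
Their magnitudes are: 3, 3, 1, 3.162, 3.162, 2.236, 2.236.
Zeros with |z| < R = 2.0: 1.
Count = 1.
By the argument principle, (1/2πi) ∮_{|z|=R} p'(z)/p(z) dz equals exactly this count.

Number of zeros inside |z| < 2.0: 1.


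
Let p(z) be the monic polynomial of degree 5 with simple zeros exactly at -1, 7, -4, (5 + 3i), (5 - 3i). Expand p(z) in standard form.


The polynomial is p(z) = ∏_{α ∈ S} (z − α), where S = {-1, 7, -4, (5 + 3i), (5 - 3i)}.
Expanding the product yields: p(z) = z^5 -12·z^4 + 23·z^3 + 214·z^2 -774·z -952.
Note conjugate pairs combine to real quadratics: (z − (5+3i))(z − (5−3i)) = z² − 10z + 34.
The resulting polynomial has degree 5 and real coefficients as required.

p(z) = z^5 -12·z^4 + 23·z^3 + 214·z^2 -774·z -952.


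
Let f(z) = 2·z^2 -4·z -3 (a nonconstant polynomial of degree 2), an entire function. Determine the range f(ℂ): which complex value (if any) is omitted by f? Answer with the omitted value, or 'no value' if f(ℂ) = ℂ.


Little Picard bounds the complement of f(ℂ) to at most one point.
For every w ∈ ℂ, the equation p(z) − w = 0 is a nonconstant polynomial in z and hence has at least one root by the fundamental theorem of algebra. So p is surjective onto ℂ, omitting no value.

Omitted value: no value.


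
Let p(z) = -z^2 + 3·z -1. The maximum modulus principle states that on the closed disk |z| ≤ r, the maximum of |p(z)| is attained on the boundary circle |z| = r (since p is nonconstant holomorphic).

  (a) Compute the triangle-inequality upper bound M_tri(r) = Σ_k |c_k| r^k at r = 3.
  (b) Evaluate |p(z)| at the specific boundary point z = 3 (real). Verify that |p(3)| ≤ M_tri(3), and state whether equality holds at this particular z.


Coefficients: c_0 = -1, c_1 = 3, c_2 = -1. Radius r = 3.
Part (a). Triangle bound: M_tri(r) = Σ_k |c_k| r^k
  = |-1|·3^0 + |3|·3^1 + |-1|·3^2
  = 1 + 9 + 9 = 19.
This bounds M(r) := max_{|z|=r} |p(z)| from above; equality holds iff all terms c_k z^k can be made to align in phase at a single z on |z|=r.
Part (b). At z = 3 (real, on the circle |z| = r):
  p(3) = (-1)·3^0 + (3)·3^1 + (-1)·3^2 = -1.
  |p(3)| = 1.
Check: |p(3)| = 1 ≤ 19 = M_tri(3). ✓ Equality does not hold at z = 3 (the coefficients have mixed signs, so the terms do not all align in phase there).

M_tri(3) = 19; |p(3)| = 1; equality at z=3: no.


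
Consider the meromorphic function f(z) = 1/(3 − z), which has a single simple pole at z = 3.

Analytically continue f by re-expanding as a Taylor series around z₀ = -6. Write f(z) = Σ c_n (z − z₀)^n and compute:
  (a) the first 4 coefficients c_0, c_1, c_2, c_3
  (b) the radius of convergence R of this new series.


Let w = z − z₀, so z = z₀ + w.
Then 3 − z = 3 − (z₀ + w) = (3 − z₀) − w = 9 − w.
f(z) = 1/(9 − w) = (1/(9)) · 1/(1 − w/(9)) = Σ_{n≥0} w^n / (9)^(n+1).
So c_n = 1/(9)^(n+1):
  c_0 = 1/(9)^1 = 1/9.
  c_1 = 1/(9)^2 = 1/81.
  c_2 = 1/(9)^3 = 1/729.
  c_3 = 1/(9)^4 = 1/6561.
The series is valid for |w/d| < 1, i.e. |z − z₀| < |d|.
Radius of convergence: R = |3 − z₀| = |9| = 9 (distance from z₀ to the singularity z = 3).

c_0 = 1/9, c_1 = 1/81, c_2 = 1/729, c_3 = 1/6561; R = 9.


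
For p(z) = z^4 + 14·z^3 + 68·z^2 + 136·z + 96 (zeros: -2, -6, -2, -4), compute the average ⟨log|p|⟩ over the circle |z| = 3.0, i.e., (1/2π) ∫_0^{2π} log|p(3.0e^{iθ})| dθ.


Zeros: -6, -4, -2, -2; r = 3.0.
Inside |z| < r: -2, -2. Outside (|z| ≥ r): -6, -4.
p(0) = 96, so log|p(0)| = log(96) = 4.5643.
Apply Jensen: I(r) = log|p(0)| + Σ_k log(r/|z_k|), summed over zeros inside |z| < r.
  log(r/|z_k|) for z_k = -2: log(3.0/2) = 0.4055
  log(r/|z_k|) for z_k = -2: log(3.0/2) = 0.4055
  Outside zeros (-6, -4) contribute nothing to the Jensen sum.
Sum over inside zeros: 0.8109.
I(r) = log|p(0)| + (inside sum) = 4.5643 + 0.8109 = 5.3753.
Note: since some zeros are outside |z| ≤ r, the simplified n·log(r) form does NOT apply — only the inside zeros contribute.

I(r) ≈ 5.3753.


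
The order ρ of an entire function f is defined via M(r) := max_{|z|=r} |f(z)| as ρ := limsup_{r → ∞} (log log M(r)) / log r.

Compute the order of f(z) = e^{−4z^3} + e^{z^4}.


Each summand is entire of order 3 and 4 respectively (as in the single-exponential case). The order of a sum is at most the max of the orders, so ρ ≤ 4. For the lower bound: on |z|=r choose arg z so that 1z^4 is real positive; then |e^{1z^4}| = e^{1r^4} while |e^{-4z^3}| ≤ e^{4r^3} = o(e^{1r^4}). So |f| ≥ e^{1r^4}(1 − o(1)) and ρ ≥ 4. Hence ρ = max(3, 4) = 4.
Therefore ρ = 4.

Order ρ = 4.


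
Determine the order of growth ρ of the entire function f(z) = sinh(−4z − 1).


sinh(w) is a linear combination of e^{iw} and e^{−iw} (or e^w, e^{−w} in the hyperbolic case), so |sinh(w)| ≤ e^{|w|}. With w = −4z − 1, |w| ≤ 4|z| + 1 = 4r + 1 on |z| = r, giving M(r) ≤ e^{4r + 1}, so ρ ≤ 1. On a suitable ray (z = it for sin/cos; z = t for sinh/cosh, t real → ∞), |sinh(−4z − 1)| grows like e^{4|t|}/2, so ρ ≥ 1. Hence ρ = 1.
Therefore ρ = 1.

Order ρ = 1.


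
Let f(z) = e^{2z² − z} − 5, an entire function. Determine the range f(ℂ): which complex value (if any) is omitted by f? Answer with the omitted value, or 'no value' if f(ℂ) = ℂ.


Little Picard bounds the complement of f(ℂ) to at most one point.
The exponent g(z) = 2z² − z is a nonconstant polynomial, hence surjective onto ℂ. So e^{g(z)} takes every value in {e^w : w ∈ ℂ} = ℂ ∖ {0}. Adding -5 shifts the range to ℂ ∖ {-5}. f omits exactly -5.

Omitted value: -5.


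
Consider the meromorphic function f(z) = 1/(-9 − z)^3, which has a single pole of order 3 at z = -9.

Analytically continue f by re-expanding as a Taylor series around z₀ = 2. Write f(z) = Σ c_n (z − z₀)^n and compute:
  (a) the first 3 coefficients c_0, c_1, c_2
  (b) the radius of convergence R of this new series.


Let w = z − z₀, so z = z₀ + w.
Then -9 − z = -9 − (z₀ + w) = (-9 − z₀) − w = -11 − w.
f(z) = 1/(-11 − w)^3 = (1/(-11)^3) · (1 − w/(-11))^{−3}.
By the binomial series (1−u)^{−3} = Σ_{n≥0} C(n+2, 2) u^n for |u|<1, with u = w/(-11):
  c_n = C(n+2, 2) / (-11)^(n+3).
  c_0 = 1/(-11)^3 = -1/1331.
  c_1 = 3/(-11)^4 = 3/14641.
  c_2 = 6/(-11)^5 = -6/161051.
The series is valid for |w/d| < 1, i.e. |z − z₀| < |d|.
Radius of convergence: R = |-9 − z₀| = |-11| = 11 (distance from z₀ to the singularity z = -9).

c_0 = -1/1331, c_1 = 3/14641, c_2 = -6/161051; R = 11.


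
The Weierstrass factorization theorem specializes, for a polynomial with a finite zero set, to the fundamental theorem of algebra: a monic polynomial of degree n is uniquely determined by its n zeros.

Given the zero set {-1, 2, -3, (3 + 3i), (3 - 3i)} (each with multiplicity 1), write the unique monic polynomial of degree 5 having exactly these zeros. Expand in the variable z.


The polynomial is p(z) = ∏_{α ∈ S} (z − α), where S = {-1, 2, -3, (3 + 3i), (3 - 3i)}.
Expanding the product yields: p(z) = z^5 -4·z^4 + z^3 + 60·z^2 -54·z -108.
Note conjugate pairs combine to real quadratics: (z − (3+3i))(z − (3−3i)) = z² − 6z + 18.
The resulting polynomial has degree 5 and real coefficients as required.

p(z) = z^5 -4·z^4 + z^3 + 60·z^2 -54·z -108.


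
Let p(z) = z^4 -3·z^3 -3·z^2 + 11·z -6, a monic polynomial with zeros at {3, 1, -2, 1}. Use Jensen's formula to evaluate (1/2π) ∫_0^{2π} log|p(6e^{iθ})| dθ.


Zeros: -2, 1, 1, 3; r = 6.
Inside |z| < r: -2, 1, 1, 3. Outside (|z| ≥ r): ∅.
p(0) = -6, so log|p(0)| = log(6) = 1.7918.
Apply Jensen: I(r) = log|p(0)| + Σ_k log(r/|z_k|), summed over zeros inside |z| < r.
  log(r/|z_k|) for z_k = 3: log(6/3) = 0.6931
  log(r/|z_k|) for z_k = 1: log(6/1) = 1.7918
  log(r/|z_k|) for z_k = -2: log(6/2) = 1.0986
  log(r/|z_k|) for z_k = 1: log(6/1) = 1.7918
Sum over inside zeros: 5.3753.
I(r) = log|p(0)| + (inside sum) = 1.7918 + 5.3753 = 7.1670.
Closed form (all zeros inside, monic): I(r) = n·log(r) = 4·log(6) = 7.1670. ✓

I(r) ≈ 7.1670.


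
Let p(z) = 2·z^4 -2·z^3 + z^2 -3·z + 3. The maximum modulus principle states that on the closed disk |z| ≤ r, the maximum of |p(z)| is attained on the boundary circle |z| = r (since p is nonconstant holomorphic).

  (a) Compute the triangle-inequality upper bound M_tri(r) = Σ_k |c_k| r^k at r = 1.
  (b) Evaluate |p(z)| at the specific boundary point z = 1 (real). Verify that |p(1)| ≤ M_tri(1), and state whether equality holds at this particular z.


Coefficients: c_0 = 3, c_1 = -3, c_2 = 1, c_3 = -2, c_4 = 2. Radius r = 1.
Part (a). Triangle bound: M_tri(r) = Σ_k |c_k| r^k
  = |3|·1^0 + |-3|·1^1 + |1|·1^2 + |-2|·1^3 + |2|·1^4
  = 3 + 3 + 1 + 2 + 2 = 11.
This bounds M(r) := max_{|z|=r} |p(z)| from above; equality holds iff all terms c_k z^k can be made to align in phase at a single z on |z|=r.
Part (b). At z = 1 (real, on the circle |z| = r):
  p(1) = (3)·1^0 + (-3)·1^1 + (1)·1^2 + (-2)·1^3 + (2)·1^4 = 1.
  |p(1)| = 1.
Check: |p(1)| = 1 ≤ 11 = M_tri(1). ✓ Equality does not hold at z = 1 (the coefficients have mixed signs, so the terms do not all align in phase there).

M_tri(1) = 11; |p(1)| = 1; equality at z=1: no.


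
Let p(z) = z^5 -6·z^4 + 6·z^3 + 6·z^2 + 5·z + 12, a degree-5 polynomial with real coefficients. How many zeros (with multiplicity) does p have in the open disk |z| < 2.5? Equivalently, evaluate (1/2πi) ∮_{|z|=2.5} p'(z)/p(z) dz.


The zeros of p are: 3, (0 + 1i), (0 - 1i), 4, -1.
Their magnitudes are: 3, 1, 1, 4, 1.
Zeros with |z| < R = 2.5: (0 + 1i), (0 - 1i), -1.
Count = 3.
By the argument principle, (1/2πi) ∮_{|z|=R} p'(z)/p(z) dz equals exactly this count.

Number of zeros inside |z| < 2.5: 3.


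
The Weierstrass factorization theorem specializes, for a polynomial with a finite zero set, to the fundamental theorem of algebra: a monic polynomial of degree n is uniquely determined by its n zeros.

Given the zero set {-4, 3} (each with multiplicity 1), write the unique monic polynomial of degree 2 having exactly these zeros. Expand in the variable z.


The polynomial is p(z) = ∏_{α ∈ S} (z − α), where S = {-4, 3}.
Expanding the product yields: p(z) = z^2 + z -12.
The resulting polynomial has degree 2 and real coefficients as required.

p(z) = z^2 + z -12.


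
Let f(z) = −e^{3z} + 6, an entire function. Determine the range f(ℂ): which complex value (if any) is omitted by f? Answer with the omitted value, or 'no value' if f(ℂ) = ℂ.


Little Picard bounds the complement of f(ℂ) to at most one point.
e^{3z} is never zero on ℂ, so -1·e^{3z} takes every value in ℂ ∖ {0}. Adding 6 shifts the range to ℂ ∖ {6}. Thus f omits exactly the value 6.

Omitted value: 6.


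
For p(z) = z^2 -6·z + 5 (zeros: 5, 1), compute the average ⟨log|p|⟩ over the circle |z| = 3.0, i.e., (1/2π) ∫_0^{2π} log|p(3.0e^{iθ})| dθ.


Zeros: 1, 5; r = 3.0.
Inside |z| < r: 1. Outside (|z| ≥ r): 5.
p(0) = 5, so log|p(0)| = log(5) = 1.6094.
Apply Jensen: I(r) = log|p(0)| + Σ_k log(r/|z_k|), summed over zeros inside |z| < r.
  log(r/|z_k|) for z_k = 1: log(3.0/1) = 1.0986
  Outside zeros (5) contribute nothing to the Jensen sum.
Sum over inside zeros: 1.0986.
I(r) = log|p(0)| + (inside sum) = 1.6094 + 1.0986 = 2.7081.
Note: since some zeros are outside |z| ≤ r, the simplified n·log(r) form does NOT apply — only the inside zeros contribute.

I(r) ≈ 2.7081.


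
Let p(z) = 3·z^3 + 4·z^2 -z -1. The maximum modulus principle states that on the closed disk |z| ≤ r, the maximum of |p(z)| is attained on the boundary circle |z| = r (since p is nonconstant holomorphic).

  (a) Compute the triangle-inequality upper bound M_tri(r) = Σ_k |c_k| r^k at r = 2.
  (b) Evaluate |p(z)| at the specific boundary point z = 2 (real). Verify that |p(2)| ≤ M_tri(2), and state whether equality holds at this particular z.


Coefficients: c_0 = -1, c_1 = -1, c_2 = 4, c_3 = 3. Radius r = 2.
Part (a). Triangle bound: M_tri(r) = Σ_k |c_k| r^k
  = |-1|·2^0 + |-1|·2^1 + |4|·2^2 + |3|·2^3
  = 1 + 2 + 16 + 24 = 43.
This bounds M(r) := max_{|z|=r} |p(z)| from above; equality holds iff all terms c_k z^k can be made to align in phase at a single z on |z|=r.
Part (b). At z = 2 (real, on the circle |z| = r):
  p(2) = (-1)·2^0 + (-1)·2^1 + (4)·2^2 + (3)·2^3 = 37.
  |p(2)| = 37.
Check: |p(2)| = 37 ≤ 43 = M_tri(2). ✓ Equality does not hold at z = 2 (the coefficients have mixed signs, so the terms do not all align in phase there).

M_tri(2) = 43; |p(2)| = 37; equality at z=2: no.


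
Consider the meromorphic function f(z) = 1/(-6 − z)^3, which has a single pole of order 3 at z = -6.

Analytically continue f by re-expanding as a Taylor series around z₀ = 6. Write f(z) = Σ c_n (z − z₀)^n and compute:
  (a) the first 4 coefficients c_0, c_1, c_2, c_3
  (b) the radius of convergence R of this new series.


Let w = z − z₀, so z = z₀ + w.
Then -6 − z = -6 − (z₀ + w) = (-6 − z₀) − w = -12 − w.
f(z) = 1/(-12 − w)^3 = (1/(-12)^3) · (1 − w/(-12))^{−3}.
By the binomial series (1−u)^{−3} = Σ_{n≥0} C(n+2, 2) u^n for |u|<1, with u = w/(-12):
  c_n = C(n+2, 2) / (-12)^(n+3).
  c_0 = 1/(-12)^3 = -1/1728.
  c_1 = 3/(-12)^4 = 1/6912.
  c_2 = 6/(-12)^5 = -1/41472.
  c_3 = 10/(-12)^6 = 5/1492992.
The series is valid for |w/d| < 1, i.e. |z − z₀| < |d|.
Radius of convergence: R = |-6 − z₀| = |-12| = 12 (distance from z₀ to the singularity z = -6).

c_0 = -1/1728, c_1 = 1/6912, c_2 = -1/41472, c_3 = 5/1492992; R = 12.


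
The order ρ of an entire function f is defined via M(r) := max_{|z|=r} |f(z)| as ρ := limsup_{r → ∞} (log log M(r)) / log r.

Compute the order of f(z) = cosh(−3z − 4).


cosh(w) is a linear combination of e^{iw} and e^{−iw} (or e^w, e^{−w} in the hyperbolic case), so |cosh(w)| ≤ e^{|w|}. With w = −3z − 4, |w| ≤ 3|z| + 4 = 3r + 4 on |z| = r, giving M(r) ≤ e^{3r + 4}, so ρ ≤ 1. On a suitable ray (z = it for sin/cos; z = t for sinh/cosh, t real → ∞), |cosh(−3z − 4)| grows like e^{3|t|}/2, so ρ ≥ 1. Hence ρ = 1.
Therefore ρ = 1.

Order ρ = 1.


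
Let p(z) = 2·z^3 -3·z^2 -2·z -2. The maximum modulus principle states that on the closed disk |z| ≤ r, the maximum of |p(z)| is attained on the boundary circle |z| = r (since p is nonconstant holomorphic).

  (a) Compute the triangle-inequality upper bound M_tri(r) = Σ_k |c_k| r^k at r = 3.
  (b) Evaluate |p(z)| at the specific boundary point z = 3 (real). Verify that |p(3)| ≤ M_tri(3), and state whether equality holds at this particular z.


Coefficients: c_0 = -2, c_1 = -2, c_2 = -3, c_3 = 2. Radius r = 3.
Part (a). Triangle bound: M_tri(r) = Σ_k |c_k| r^k
  = |-2|·3^0 + |-2|·3^1 + |-3|·3^2 + |2|·3^3
  = 2 + 6 + 27 + 54 = 89.
This bounds M(r) := max_{|z|=r} |p(z)| from above; equality holds iff all terms c_k z^k can be made to align in phase at a single z on |z|=r.
Part (b). At z = 3 (real, on the circle |z| = r):
  p(3) = (-2)·3^0 + (-2)·3^1 + (-3)·3^2 + (2)·3^3 = 19.
  |p(3)| = 19.
Check: |p(3)| = 19 ≤ 89 = M_tri(3). ✓ Equality does not hold at z = 3 (the coefficients have mixed signs, so the terms do not all align in phase there).

M_tri(3) = 89; |p(3)| = 19; equality at z=3: no.


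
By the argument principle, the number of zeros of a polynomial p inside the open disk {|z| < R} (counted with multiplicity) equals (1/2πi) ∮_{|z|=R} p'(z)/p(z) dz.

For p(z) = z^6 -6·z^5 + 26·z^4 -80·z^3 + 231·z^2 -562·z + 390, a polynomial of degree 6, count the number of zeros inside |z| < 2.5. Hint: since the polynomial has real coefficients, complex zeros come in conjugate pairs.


The zeros of p are: 3, (-1 + 3i), (-1 - 3i), 1, (2 + 3i), (2 - 3i).
Their magnitudes are: 3, 3.162, 3.162, 1, 3.606, 3.606.
Zeros with |z| < R = 2.5: 1.
Count = 1.
By the argument principle, (1/2πi) ∮_{|z|=R} p'(z)/p(z) dz equals exactly this count.

Number of zeros inside |z| < 2.5: 1.


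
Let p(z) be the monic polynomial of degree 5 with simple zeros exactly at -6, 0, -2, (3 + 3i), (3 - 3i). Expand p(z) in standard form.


The polynomial is p(z) = ∏_{α ∈ S} (z − α), where S = {-6, 0, -2, (3 + 3i), (3 - 3i)}.
Expanding the product yields: p(z) = z^5 + 2·z^4 -18·z^3 + 72·z^2 + 216·z.
Note conjugate pairs combine to real quadratics: (z − (3+3i))(z − (3−3i)) = z² − 6z + 18.
The resulting polynomial has degree 5 and real coefficients as required.

p(z) = z^5 + 2·z^4 -18·z^3 + 72·z^2 + 216·z.


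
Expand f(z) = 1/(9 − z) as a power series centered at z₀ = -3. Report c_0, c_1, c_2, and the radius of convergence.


Let w = z − z₀, so z = z₀ + w.
Then 9 − z = 9 − (z₀ + w) = (9 − z₀) − w = 12 − w.
f(z) = 1/(12 − w) = (1/(12)) · 1/(1 − w/(12)) = Σ_{n≥0} w^n / (12)^(n+1).
So c_n = 1/(12)^(n+1):
  c_0 = 1/(12)^1 = 1/12.
  c_1 = 1/(12)^2 = 1/144.
  c_2 = 1/(12)^3 = 1/1728.
The series is valid for |w/d| < 1, i.e. |z − z₀| < |d|.
Radius of convergence: R = |9 − z₀| = |12| = 12 (distance from z₀ to the singularity z = 9).

c_0 = 1/12, c_1 = 1/144, c_2 = 1/1728; R = 12.
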